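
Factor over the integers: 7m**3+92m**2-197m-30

Testing divisors of the constant over divisors of the leading coefficient, m = -1/7 is a root, so (7m+1) divides it; the quotient is m**2+13m-30.
The remaining quadratic factors as (m+15)(m-2).

(7m+1)(m+15)(m-2)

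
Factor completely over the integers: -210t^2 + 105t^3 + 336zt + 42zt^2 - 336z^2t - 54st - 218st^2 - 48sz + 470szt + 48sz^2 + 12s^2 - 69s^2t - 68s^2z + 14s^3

Group: 7s(2s^2 - 8sz - 9st + 56zt - 35t^2) + (-6z - 3t + 6)(2s^2 - 8sz - 9st + 56zt - 35t^2); both groups contain (2s^2 - 8sz - 9st + 56zt - 35t^2), so (7s - 6z - 3t + 6) is a factor with cofactor 2s^2 - 8sz - 9st + 56zt - 35t^2.
The cofactor groups again: 2s^2 - 8sz - 9st + 56zt - 35t^2 = s(2s - 8z + 5t) - 7t(2s - 8z + 5t); both groups contain (2s - 8z + 5t), giving (s - 7t)(2s - 8z + 5t).

(2s - 8z + 5t)(7s - 6z - 3t + 6)(s - 7t)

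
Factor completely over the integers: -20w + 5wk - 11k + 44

(5w - 11)(k - 4)

Group as (5wk - 20w) + (-11k + 44) = 5w(k - 4) - 11(k - 4).
Both groups share the factor (k - 4).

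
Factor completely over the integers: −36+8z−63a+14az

(2z−9)(7a+4)

Group as (14az−63a) + (8z−36) = 7a(2z−9) + 4(2z−9).
Both groups share the factor (2z−9).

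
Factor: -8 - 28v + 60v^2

Pull out the common factor 4, then factor the remaining trinomial.

4(3v - 2)(5v + 1)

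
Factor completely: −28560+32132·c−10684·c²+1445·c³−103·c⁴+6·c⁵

(2·c−3)·(3·c−14)·(c−5)·(c²−6·c+136)

Testing divisors of the constant over divisors of the leading coefficient, c = 3/2 is a root, giving the factor (2·c−3) and quotient 3·c⁴−47·c³+652·c²−4364·c+9520.
Next, c = 14/3 is a root, so (3·c−14) divides it; the quotient is c³−11·c²+166·c−680.
Continuing, c = 5 is a root, giving the factor (c−5) and quotient c²−6·c+136.
The quadratic c²−6·c+136 has discriminant −508 < 0 and is irreducible over ℤ.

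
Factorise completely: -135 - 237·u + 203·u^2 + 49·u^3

Testing divisors of the constant over divisors of the leading coefficient, u = -5 is a root, giving the factor (u + 5) and quotient 49·u^2 - 42·u - 27.
The remaining quadratic factors as (7·u + 3)(7·u - 9).

(7·u + 3)·(7·u - 9)·(u + 5)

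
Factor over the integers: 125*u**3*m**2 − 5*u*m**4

5*m**2*u*(5*u − m)*(5*u + m)

Factor out 5*u*m**2, leaving 25*u**2 − m**2, which is a difference of two squares.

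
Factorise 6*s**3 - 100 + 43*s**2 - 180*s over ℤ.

Trying the rational-root candidates, s = -1/2 is a root, so (2*s + 1) is a factor; dividing leaves 3*s**2 + 20*s - 100.
The remaining quadratic factors as (3*s - 10)(s + 10).

(2*s + 1)*(3*s - 10)*(s + 10)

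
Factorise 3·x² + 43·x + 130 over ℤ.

(3·x + 13)·(x + 10)

Need a pair with product 3·130 = 390 and sum 43: that's 30 and 13.
Split the middle term: 3·x² + 30·x + 13·x + 130 = 3·x·(x + 10) + 13·(x + 10).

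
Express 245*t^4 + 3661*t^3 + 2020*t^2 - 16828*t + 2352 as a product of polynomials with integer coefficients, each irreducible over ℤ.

(5*t + 14)*(7*t - 1)*(7*t - 12)*(t + 14)

Among the possible rational roots, t = -14 is a root, so (t + 14) is a factor; dividing leaves 245*t^3 + 231*t^2 - 1214*t + 168.
Continuing, t = -14/5 is a root, so (5*t + 14) divides it; the quotient is 49*t^2 - 91*t + 12.
The remaining quadratic factors as (7*t - 1)(7*t - 12).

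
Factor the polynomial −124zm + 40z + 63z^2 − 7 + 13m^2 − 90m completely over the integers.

(7z − 13m − 1)(9z − m + 7)

Group: 7z(9z − m + 7) + (−13m − 1)(9z − m + 7); both groups contain (9z − m + 7).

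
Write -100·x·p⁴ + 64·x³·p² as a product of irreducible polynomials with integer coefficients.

4·p²·x·(4·x - 5·p)·(4·x + 5·p)

Every term has a factor of 4·x·p². Then 16·x² - 25·p² = (4·x)² − (5·p)².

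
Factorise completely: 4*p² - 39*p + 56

Need a pair with product 4·56 = 224 and sum -39: that's -32 and -7.
Split the middle term: 4*p² - 32*p - 7*p + 56 = 4*p*(p - 8) - 7*(p - 8).

(4*p - 7)*(p - 8)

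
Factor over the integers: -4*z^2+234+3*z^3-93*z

Among the possible rational roots, z = -6 is a root, so (z+6) divides it; the quotient is 3*z^2-22*z+39.
The remaining quadratic factors as (z-3)(3*z-13).

(3*z-13)*(z+6)*(z-3)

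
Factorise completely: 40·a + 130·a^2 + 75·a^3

Pull out the common factor 5·a, then factor the remaining trinomial.

5·a·(3·a + 4)·(5·a + 2)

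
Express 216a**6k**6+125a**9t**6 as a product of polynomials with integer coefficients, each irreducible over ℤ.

Pull out the common factor a**6, leaving 125a**3t**6+216k**6.
Recognize a sum of cubes with the parts 6k**2 and 5at**2.

a**6(5at**2+6k**2)(25a**2t**4-30ak**2t**2+36k**4)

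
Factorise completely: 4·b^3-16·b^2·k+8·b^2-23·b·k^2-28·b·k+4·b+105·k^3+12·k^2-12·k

(2·b+5·k+2)·(2·b-7·k+2)·(b-3·k)

Group: b·(4·b^2-4·b·k+8·b-35·k^2-4·k+4) - 3·k·(4·b^2-4·b·k+8·b-35·k^2-4·k+4); both groups contain (4·b^2-4·b·k+8·b-35·k^2-4·k+4), so (b-3·k) is a factor with cofactor 4·b^2-4·b·k+8·b-35·k^2-4·k+4.
The cofactor groups again: 4·b^2-4·b·k+8·b-35·k^2-4·k+4 = 2·b·(2·b+5·k+2) + (-7·k+2)·(2·b+5·k+2); both groups contain (2·b+5·k+2), giving (2·b-7·k+2)·(2·b+5·k+2).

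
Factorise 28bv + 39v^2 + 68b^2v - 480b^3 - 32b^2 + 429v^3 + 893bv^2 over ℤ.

-(15b + 11v + 1)(4b + 3v)(8b - 13v)

Group: 4b(-120b^2 + 107bv - 8b + 143v^2 + 13v) + 3v(-120b^2 + 107bv - 8b + 143v^2 + 13v); both groups contain (-120b^2 + 107bv - 8b + 143v^2 + 13v), so (4b + 3v) is a factor with cofactor -120b^2 + 107bv - 8b + 143v^2 + 13v.
The cofactor groups again: -120b^2 + 107bv - 8b + 143v^2 + 13v = -15b(8b - 13v) + (-11v - 1)(8b - 13v); both groups contain (8b - 13v), giving -(15b + 11v + 1)(8b - 13v).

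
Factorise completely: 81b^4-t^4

(3b+t)(3b-t)(9b^2+t^2)

Write as (9b^2)² − (t^2)², then factor 9b^2-t^2 once more.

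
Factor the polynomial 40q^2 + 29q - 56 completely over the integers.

(5q + 8)(8q - 7)

Need a pair with product 40·(-56) = -2240 and sum 29: that's 64 and -35.
Split the middle term: 40q^2 + 64q - 35q - 56 = 8q(5q + 8) - 7(5q + 8).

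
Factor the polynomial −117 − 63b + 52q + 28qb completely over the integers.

(4q − 9)(7b + 13)

Group as (28qb + 52q) + (−63b − 117) = 4q(7b + 13) − 9(7b + 13).
Both groups share the factor (7b + 13).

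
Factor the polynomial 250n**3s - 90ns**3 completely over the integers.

10ns(5n + 3s)(5n - 3s)

Factor out 10ns, leaving 25n**2 - 9s**2, which is a difference of two squares.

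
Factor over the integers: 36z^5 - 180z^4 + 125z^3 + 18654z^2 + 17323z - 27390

Testing divisors of the constant over divisors of the leading coefficient, z = -11/6 is a root, so (6z + 11) divides it; the quotient is 6z^4 - 41z^3 + 96z^2 + 2933z - 2490.
Then z = 5/6 is a root, giving the factor (6z - 5) and quotient z^3 - 6z^2 + 11z + 498.
Then z = -6 is a root, so (z + 6) divides it; the quotient is z^2 - 12z + 83.
The quadratic z^2 - 12z + 83 has discriminant -188 < 0 and is irreducible over ℤ.

(6z + 11)(6z - 5)(z + 6)(z^2 - 12z + 83)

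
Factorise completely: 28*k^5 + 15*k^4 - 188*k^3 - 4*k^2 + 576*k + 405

Among the possible rational roots, k = -1 is a root, giving the factor (k + 1) and quotient 28*k^4 - 13*k^3 - 175*k^2 + 171*k + 405.
Then k = -9/7 is a root, so (7*k + 9) divides it; the quotient is 4*k^3 - 7*k^2 - 16*k + 45.
Continuing, k = -9/4 is a root, so (4*k + 9) divides it; the quotient is k^2 - 4*k + 5.
The quadratic k^2 - 4*k + 5 has discriminant -4 < 0 and is irreducible over ℤ.

(4*k + 9)*(7*k + 9)*(k + 1)*(k^2 - 4*k + 5)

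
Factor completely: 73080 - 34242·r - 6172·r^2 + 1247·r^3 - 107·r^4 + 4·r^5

(4·r - 7)·(r + 4)·(r - 15)·(r^2 - 14·r + 174)

Testing divisors of the constant over divisors of the leading coefficient, r = 7/4 is a root, so (4·r - 7) is a factor; dividing leaves r^4 - 25·r^3 + 268·r^2 - 1074·r - 10440.
Continuing, r = 15 is a root, so (r - 15) is a factor; dividing leaves r^3 - 10·r^2 + 118·r + 696.
Next, r = -4 is a root, so (r + 4) divides it; the quotient is r^2 - 14·r + 174.
The quadratic r^2 - 14·r + 174 has discriminant -500 < 0 and is irreducible over ℤ.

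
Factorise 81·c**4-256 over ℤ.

Difference of squares twice: with A = 3·c and B = 4, A⁴ − B⁴ = (A² − B²)(A² + B²), and A² − B² factors again.

(3·c+4)·(3·c-4)·(9·c**2+16)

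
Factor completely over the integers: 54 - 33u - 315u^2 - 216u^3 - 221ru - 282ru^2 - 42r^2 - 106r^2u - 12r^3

-(2r + 9u + 6)(6r + 8u + 9)(r + 3u - 1)

Group: 6r(-2r^2 - 15ru - 4r - 27u^2 - 9u + 6) + (8u + 9)(-2r^2 - 15ru - 4r - 27u^2 - 9u + 6); both groups contain (-2r^2 - 15ru - 4r - 27u^2 - 9u + 6), so (6r + 8u + 9) is a factor with cofactor -2r^2 - 15ru - 4r - 27u^2 - 9u + 6.
The cofactor groups again: -2r^2 - 15ru - 4r - 27u^2 - 9u + 6 = -2r(r + 3u - 1) + (-9u - 6)(r + 3u - 1); both groups contain (r + 3u - 1), giving -(2r + 9u + 6)(r + 3u - 1).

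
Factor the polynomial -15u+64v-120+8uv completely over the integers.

Group as (8uv-15u) + (64v-120) = u(8v-15) + 8(8v-15).
Both groups share the factor (8v-15).

(8v-15)(u+8)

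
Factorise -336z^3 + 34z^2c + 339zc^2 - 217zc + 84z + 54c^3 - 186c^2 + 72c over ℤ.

Group: 7z(-48z^2 + 46zc + 9c^2 - 31c + 12) + 6c(-48z^2 + 46zc + 9c^2 - 31c + 12); both groups contain (-48z^2 + 46zc + 9c^2 - 31c + 12), so (7z + 6c) is a factor with cofactor -48z^2 + 46zc + 9c^2 - 31c + 12.
The cofactor groups again: -48z^2 + 46zc + 9c^2 - 31c + 12 = -8z(6z + c - 3) + (9c - 4)(6z + c - 3); both groups contain (6z + c - 3), giving -(8z - 9c + 4)(6z + c - 3).

-(8z - 9c + 4)(7z + 6c)(6z + c - 3)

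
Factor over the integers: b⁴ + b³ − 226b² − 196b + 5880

(b + 14)(b + 6)(b − 14)(b − 5)

Among the possible rational roots, b = 5 is a root, so (b − 5) is a factor; dividing leaves b³ + 6b² − 196b − 1176.
Next, b = −14 is a root, giving the factor (b + 14) and quotient b² − 8b − 84.
The remaining quadratic factors as (b + 6)(b − 14).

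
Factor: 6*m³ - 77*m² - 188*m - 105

(6*m + 7)*(m + 1)*(m - 15)

Trying the rational-root candidates, m = 15 is a root, giving the factor (m - 15) and quotient 6*m² + 13*m + 7.
The remaining quadratic factors as (6*m + 7)(m + 1).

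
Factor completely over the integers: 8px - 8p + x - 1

(8p + 1)(x - 1)

Group as (8px - 8p) + (x - 1) = 8p(x - 1) + (x - 1).
Both groups share the factor (x - 1).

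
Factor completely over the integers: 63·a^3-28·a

7·a·(3·a+2)·(3·a-2)

Factor out 7·a, leaving 9·a^2-4, which is a difference of two squares.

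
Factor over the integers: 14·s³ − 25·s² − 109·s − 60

(2·s + 3)·(7·s + 5)·(s − 4)

Trying the rational-root candidates, s = −5/7 is a root, so (7·s + 5) divides it; the quotient is 2·s² − 5·s − 12.
The remaining quadratic factors as (2·s + 3)(s − 4).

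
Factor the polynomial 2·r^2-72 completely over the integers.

Pull out the common factor 2; r^2-36 is a difference of squares.

2·(r+6)·(r-6)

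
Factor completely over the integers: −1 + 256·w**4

(4·w + 1)·(4·w − 1)·(16·w**2 + 1)

Difference of squares twice: with A = 4·w and B = 1, A⁴ − B⁴ = (A² − B²)(A² + B²), and A² − B² factors again.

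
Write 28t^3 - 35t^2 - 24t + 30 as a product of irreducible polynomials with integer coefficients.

(4t - 5)(7t^2 - 6)

Group as (28t^3 - 24t) + (-35t^2 + 30) = 4t(7t^2 - 6) - 5(7t^2 - 6).
Both groups share the factor (7t^2 - 6).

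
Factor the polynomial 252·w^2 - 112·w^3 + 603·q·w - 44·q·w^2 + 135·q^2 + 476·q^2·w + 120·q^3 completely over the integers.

Group: 8·q·(15·q^2 + 67·q·w + 28·w^2) + (-4·w + 9)·(15·q^2 + 67·q·w + 28·w^2); both groups contain (15·q^2 + 67·q·w + 28·w^2), so (8·q - 4·w + 9) is a factor with cofactor 15·q^2 + 67·q·w + 28·w^2.
The cofactor groups again: 15·q^2 + 67·q·w + 28·w^2 = q·(15·q + 7·w) + 4·w·(15·q + 7·w); both groups contain (15·q + 7·w), giving (q + 4·w)·(15·q + 7·w).

(15·q + 7·w)·(8·q - 4·w + 9)·(q + 4·w)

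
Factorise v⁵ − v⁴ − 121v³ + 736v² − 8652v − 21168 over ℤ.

By the rational root theorem, v = 12 is a root, so (v − 12) is a factor; dividing leaves v⁴ + 11v³ + 11v² + 868v + 1764.
Continuing, v = −14 is a root, so (v + 14) divides it; the quotient is v³ − 3v² + 53v + 126.
Then v = −2 is a root, so (v + 2) divides it; the quotient is v² − 5v + 63.
The quadratic v² − 5v + 63 has discriminant −227 < 0 and is irreducible over ℤ.

(v + 14)(v + 2)(v − 12)(v² − 5v + 63)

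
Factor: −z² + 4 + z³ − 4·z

(z + 2)·(z − 1)·(z − 2)

Group as (z³ − 4·z) + (−z² + 4) = z·(z² − 4) − (z² − 4).
Both groups share the factor (z² − 4).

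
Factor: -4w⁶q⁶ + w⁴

Factor out w⁴ first: what remains is -4w²q⁶ + 1.
Recognize a difference of squares with the parts 1 and 2wq³.

-w⁴(2wq³ + 1)(2wq³ - 1)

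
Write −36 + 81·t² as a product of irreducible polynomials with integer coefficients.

9·(3·t + 2)·(3·t − 2)

Factor out 9, leaving 9·t² − 4, which is a difference of two squares.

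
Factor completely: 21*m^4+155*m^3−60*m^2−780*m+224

Trying the rational-root candidates, m = −8/3 is a root, so (3*m+8) divides it; the quotient is 7*m^3+33*m^2−108*m+28.
Continuing, m = −7 is a root, giving the factor (m+7) and quotient 7*m^2−16*m+4.
The remaining quadratic factors as (7*m−2)(m−2).

(3*m+8)*(7*m−2)*(m+7)*(m−2)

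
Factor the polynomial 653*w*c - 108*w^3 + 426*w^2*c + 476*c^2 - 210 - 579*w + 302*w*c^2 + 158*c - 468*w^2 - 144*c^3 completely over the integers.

Group: 9*w*(-12*w^2 + 58*w*c - 44*w - 18*c^2 + 73*c - 35) + (8*c + 6)*(-12*w^2 + 58*w*c - 44*w - 18*c^2 + 73*c - 35); both groups contain (-12*w^2 + 58*w*c - 44*w - 18*c^2 + 73*c - 35), so (9*w + 8*c + 6) is a factor with cofactor -12*w^2 + 58*w*c - 44*w - 18*c^2 + 73*c - 35.
The cofactor groups again: -12*w^2 + 58*w*c - 44*w - 18*c^2 + 73*c - 35 = -6*w*(2*w - 9*c + 5) + (2*c - 7)*(2*w - 9*c + 5); both groups contain (2*w - 9*c + 5), giving -(6*w - 2*c + 7)*(2*w - 9*c + 5).

-(6*w - 2*c + 7)*(2*w - 9*c + 5)*(9*w + 8*c + 6)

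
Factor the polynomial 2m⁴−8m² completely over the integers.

2m²(m+2)(m−2)

Factor out 2m², leaving m²−4, which is a difference of two squares.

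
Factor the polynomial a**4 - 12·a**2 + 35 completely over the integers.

Substitute u = a**2 to get a quadratic in u, then factor.
a**2 - 5 is irreducible over ℤ (5 is not a perfect square).
a**2 - 7 is irreducible over ℤ (7 is not a perfect square).

(a**2 - 5)·(a**2 - 7)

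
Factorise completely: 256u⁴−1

(4u+1)(4u−1)(16u²+1)

Difference of squares twice: with A = 4u and B = 1, A⁴ − B⁴ = (A² − B²)(A² + B²), and A² − B² factors again.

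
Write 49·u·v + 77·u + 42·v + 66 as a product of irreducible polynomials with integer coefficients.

(7·u + 6)·(7·v + 11)

Group as (49·u·v + 77·u) + (42·v + 66) = 7·u·(7·v + 11) + 6·(7·v + 11).
Both groups share the factor (7·v + 11).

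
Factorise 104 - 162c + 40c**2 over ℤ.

Pull out the common factor 2, then factor the remaining trinomial.

2(4c - 13)(5c - 4)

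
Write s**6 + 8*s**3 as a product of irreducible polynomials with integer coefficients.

Pull out the common factor s**3, leaving s**3 + 8.
Recognize a sum of cubes with the parts s and 2.

s**3*(s + 2)*(s**2 - 2*s + 4)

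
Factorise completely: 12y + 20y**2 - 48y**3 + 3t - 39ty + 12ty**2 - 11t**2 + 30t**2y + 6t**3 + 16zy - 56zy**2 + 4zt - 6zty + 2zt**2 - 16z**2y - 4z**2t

-(2z - 3t + 3y + 1)(2z + 2t + 4y - 3)(t + 4y)

Group: t(-4z**2 + 2zt - 14zy + 4z + 6t**2 + 6ty - 11t - 12y**2 + 5y + 3) + 4y(-4z**2 + 2zt - 14zy + 4z + 6t**2 + 6ty - 11t - 12y**2 + 5y + 3); both groups contain (-4z**2 + 2zt - 14zy + 4z + 6t**2 + 6ty - 11t - 12y**2 + 5y + 3), so (t + 4y) is a factor with cofactor -4z**2 + 2zt - 14zy + 4z + 6t**2 + 6ty - 11t - 12y**2 + 5y + 3.
The cofactor groups again: -4z**2 + 2zt - 14zy + 4z + 6t**2 + 6ty - 11t - 12y**2 + 5y + 3 = -2z(2z + 2t + 4y - 3) + (3t - 3y - 1)(2z + 2t + 4y - 3); both groups contain (2z + 2t + 4y - 3), giving -(2z - 3t + 3y + 1)(2z + 2t + 4y - 3).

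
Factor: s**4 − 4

Substitute u = s**2 to get a quadratic in u, then factor.
s**2 + 2 is irreducible over ℤ (always positive, so no real roots).
s**2 − 2 is irreducible over ℤ (2 is not a perfect square).

(s**2 + 2)(s**2 − 2)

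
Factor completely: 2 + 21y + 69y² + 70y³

(2y + 1)(5y + 1)(7y + 2)

By the rational root theorem, y = -1/2 is a root, so (2y + 1) divides it; the quotient is 35y² + 17y + 2.
The remaining quadratic factors as (5y + 1)(7y + 2).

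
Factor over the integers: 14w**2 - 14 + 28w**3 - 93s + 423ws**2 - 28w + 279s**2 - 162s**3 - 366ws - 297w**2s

(4w - 3s + 2)(7w - 6s + 7)(w - 9s - 1)

Group: 7w(4w**2 - 39ws - 2w + 27s**2 - 15s - 2) + (-6s + 7)(4w**2 - 39ws - 2w + 27s**2 - 15s - 2); both groups contain (4w**2 - 39ws - 2w + 27s**2 - 15s - 2), so (7w - 6s + 7) is a factor with cofactor 4w**2 - 39ws - 2w + 27s**2 - 15s - 2.
The cofactor groups again: 4w**2 - 39ws - 2w + 27s**2 - 15s - 2 = 4w(w - 9s - 1) + (-3s + 2)(w - 9s - 1); both groups contain (w - 9s - 1), giving (4w - 3s + 2)(w - 9s - 1).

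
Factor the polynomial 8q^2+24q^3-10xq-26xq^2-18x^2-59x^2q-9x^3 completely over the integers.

-(9x-4q)(x+6q+2)(x+q)

Group: x(-9x^2-5xq+4q^2) + (6q+2)(-9x^2-5xq+4q^2); both groups contain (-9x^2-5xq+4q^2), so (x+6q+2) is a factor with cofactor -9x^2-5xq+4q^2.
The cofactor groups again: -9x^2-5xq+4q^2 = -x(9x-4q) - q(9x-4q); both groups contain (9x-4q), giving -(x+q)(9x-4q).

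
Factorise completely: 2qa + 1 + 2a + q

Group as (2qa + q) + (2a + 1) = q(2a + 1) + (2a + 1).
Both groups share the factor (2a + 1).

(2a + 1)(q + 1)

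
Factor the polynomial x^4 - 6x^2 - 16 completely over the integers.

Substitute u = x^2 to get a quadratic in u, then factor.
x^2 - 8 is irreducible over ℤ (8 is not a perfect square).
x^2 + 2 is irreducible over ℤ (always positive, so no real roots).

(x^2 + 2)(x^2 - 8)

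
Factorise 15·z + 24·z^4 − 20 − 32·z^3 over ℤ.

(3·z − 4)·(8·z^3 + 5)

Group as (24·z^4 + 15·z) + (−32·z^3 − 20) = 3·z·(8·z^3 + 5) − 4·(8·z^3 + 5).
Both groups share the factor (8·z^3 + 5).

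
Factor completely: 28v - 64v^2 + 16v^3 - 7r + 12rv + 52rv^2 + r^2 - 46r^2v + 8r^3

(8r + 2v - 7)(r - 2v + 1)(r - 4v)

Group: r(8r^2 - 14rv + r - 4v^2 + 16v - 7) - 4v(8r^2 - 14rv + r - 4v^2 + 16v - 7); both groups contain (8r^2 - 14rv + r - 4v^2 + 16v - 7), so (r - 4v) is a factor with cofactor 8r^2 - 14rv + r - 4v^2 + 16v - 7.
The cofactor groups again: 8r^2 - 14rv + r - 4v^2 + 16v - 7 = 8r(r - 2v + 1) + (2v - 7)(r - 2v + 1); both groups contain (r - 2v + 1), giving (8r + 2v - 7)(r - 2v + 1).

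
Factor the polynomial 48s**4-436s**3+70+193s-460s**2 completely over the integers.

Trying the rational-root candidates, s = 10 is a root, so (s-10) is a factor; dividing leaves 48s**3+44s**2-20s-7.
Continuing, s = -1/4 is a root, so (4s+1) divides it; the quotient is 12s**2+8s-7.
The remaining quadratic factors as (6s+7)(2s-1).

(2s-1)(4s+1)(6s+7)(s-10)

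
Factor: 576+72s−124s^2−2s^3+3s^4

(3s−8)(s+2)(s+6)(s−6)

Among the possible rational roots, s = −6 is a root, giving the factor (s+6) and quotient 3s^3−20s^2−4s+96.
Next, s = 6 is a root, so (s−6) is a factor; dividing leaves 3s^2−2s−16.
The remaining quadratic factors as (3s−8)(s+2).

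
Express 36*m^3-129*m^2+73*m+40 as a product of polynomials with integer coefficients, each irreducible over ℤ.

Among the possible rational roots, m = 8/3 is a root, so (3*m-8) is a factor; dividing leaves 12*m^2-11*m-5.
The remaining quadratic factors as (3*m+1)(4*m-5).

(3*m+1)*(3*m-8)*(4*m-5)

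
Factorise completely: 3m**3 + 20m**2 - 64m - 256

Among the possible rational roots, m = -8/3 is a root, giving the factor (3m + 8) and quotient m**2 + 4m - 32.
The remaining quadratic factors as (m + 8)(m - 4).

(3m + 8)(m + 8)(m - 4)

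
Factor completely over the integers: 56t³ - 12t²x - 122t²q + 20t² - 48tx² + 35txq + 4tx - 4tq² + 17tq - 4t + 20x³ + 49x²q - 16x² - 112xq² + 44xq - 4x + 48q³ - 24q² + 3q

(4t + 4x - 3q)(2t - x - 4q + 1)(7t - 5x + 4q - 1)

Group: 2t(28t² + 8tx - 5tq - 4t - 20x² + 31xq - 4x - 12q² + 3q) + (-x - 4q + 1)(28t² + 8tx - 5tq - 4t - 20x² + 31xq - 4x - 12q² + 3q); both groups contain (28t² + 8tx - 5tq - 4t - 20x² + 31xq - 4x - 12q² + 3q), so (2t - x - 4q + 1) is a factor with cofactor 28t² + 8tx - 5tq - 4t - 20x² + 31xq - 4x - 12q² + 3q.
The cofactor groups again: 28t² + 8tx - 5tq - 4t - 20x² + 31xq - 4x - 12q² + 3q = 7t(4t + 4x - 3q) + (-5x + 4q - 1)(4t + 4x - 3q); both groups contain (4t + 4x - 3q), giving (7t - 5x + 4q - 1)(4t + 4x - 3q).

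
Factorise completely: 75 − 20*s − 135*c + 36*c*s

Group as (36*c*s − 135*c) + (−20*s + 75) = 9*c*(4*s − 15) − 5*(4*s − 15).
Both groups share the factor (4*s − 15).

(4*s − 15)*(9*c − 5)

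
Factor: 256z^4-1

Write as (16z^2)² − (1)², then factor 16z^2-1 once more.

(4z+1)(4z-1)(16z^2+1)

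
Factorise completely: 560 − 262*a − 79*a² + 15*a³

(3*a + 10)*(5*a − 8)*(a − 7)

Trying the rational-root candidates, a = 8/5 is a root, giving the factor (5*a − 8) and quotient 3*a² − 11*a − 70.
The remaining quadratic factors as (3*a + 10)(a − 7).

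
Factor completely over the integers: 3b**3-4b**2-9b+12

(3b-4)(b**2-3)

Group as (3b**3-9b) + (-4b**2+12) = 3b(b**2-3) - 4(b**2-3).
Both groups share the factor (b**2-3).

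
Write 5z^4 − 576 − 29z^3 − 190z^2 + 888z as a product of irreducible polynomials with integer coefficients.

(5z − 4)(z + 6)(z − 3)(z − 8)

By the rational root theorem, z = 4/5 is a root, so (5z − 4) is a factor; dividing leaves z^3 − 5z^2 − 42z + 144.
Continuing, z = 8 is a root, so (z − 8) is a factor; dividing leaves z^2 + 3z − 18.
The remaining quadratic factors as (z − 3)(z + 6).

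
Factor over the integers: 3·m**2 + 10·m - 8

Need a pair with product 3·(-8) = -24 and sum 10: that's 12 and -2.
Split the middle term: 3·m**2 + 12·m - 2·m - 8 = 3·m·(m + 4) - 2·(m + 4).

(3·m - 2)·(m + 4)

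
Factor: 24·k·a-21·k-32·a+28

(3·k-4)·(8·a-7)

Group as (24·k·a-21·k) + (-32·a+28) = 3·k·(8·a-7) - 4·(8·a-7).
Both groups share the factor (8·a-7).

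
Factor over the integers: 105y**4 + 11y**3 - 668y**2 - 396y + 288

(3y - 8)(5y + 6)(7y - 3)(y + 2)

Trying the rational-root candidates, y = 3/7 is a root, giving the factor (7y - 3) and quotient 15y**3 + 8y**2 - 92y - 96.
Next, y = 8/3 is a root, giving the factor (3y - 8) and quotient 5y**2 + 16y + 12.
The remaining quadratic factors as (y + 2)(5y + 6).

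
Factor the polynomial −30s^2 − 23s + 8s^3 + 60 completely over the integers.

Trying the rational-root candidates, s = 4 is a root, giving the factor (s − 4) and quotient 8s^2 + 2s − 15.
The remaining quadratic factors as (2s + 3)(4s − 5).

(2s + 3)(4s − 5)(s − 4)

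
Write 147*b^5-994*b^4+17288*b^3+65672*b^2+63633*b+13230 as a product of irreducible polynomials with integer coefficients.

Among the possible rational roots, b = -2/7 is a root, so (7*b+2) is a factor; dividing leaves 21*b^4-148*b^3+2512*b^2+8664*b+6615.
Next, b = -9/7 is a root, so (7*b+9) is a factor; dividing leaves 3*b^3-25*b^2+391*b+735.
Then b = -5/3 is a root, so (3*b+5) divides it; the quotient is b^2-10*b+147.
The quadratic b^2-10*b+147 has discriminant -488 < 0 and is irreducible over ℤ.

(3*b+5)*(7*b+2)*(7*b+9)*(b^2-10*b+147)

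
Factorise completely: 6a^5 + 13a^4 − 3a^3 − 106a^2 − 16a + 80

(6a − 5)(a + 1)(a − 2)(a^2 + 4a + 8)

By the rational root theorem, a = 2 is a root, giving the factor (a − 2) and quotient 6a^4 + 25a^3 + 47a^2 − 12a − 40.
Then a = −1 is a root, so (a + 1) divides it; the quotient is 6a^3 + 19a^2 + 28a − 40.
Continuing, a = 5/6 is a root, giving the factor (6a − 5) and quotient a^2 + 4a + 8.
The quadratic a^2 + 4a + 8 has discriminant −16 < 0 and is irreducible over ℤ.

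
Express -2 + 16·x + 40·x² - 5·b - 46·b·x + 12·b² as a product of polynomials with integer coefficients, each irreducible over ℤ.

(3·b - 4·x - 2)·(4·b - 10·x + 1)

Group: 4·b·(3·b - 4·x - 2) + (-10·x + 1)·(3·b - 4·x - 2); both groups contain (3·b - 4·x - 2).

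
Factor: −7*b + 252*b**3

Pull out the common factor 7*b; 36*b**2 − 1 is a difference of squares.

7*b*(6*b + 1)*(6*b − 1)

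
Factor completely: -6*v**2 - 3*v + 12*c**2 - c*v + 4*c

(3*c + 2*v + 1)*(4*c - 3*v)

Group: 3*c*(4*c - 3*v) + (2*v + 1)*(4*c - 3*v); both groups contain (4*c - 3*v).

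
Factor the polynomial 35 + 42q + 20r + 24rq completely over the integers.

(4r + 7)(6q + 5)

Group as (24rq + 20r) + (42q + 35) = 4r(6q + 5) + 7(6q + 5).
Both groups share the factor (6q + 5).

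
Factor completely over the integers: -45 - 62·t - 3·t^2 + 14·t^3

Testing divisors of the constant over divisors of the leading coefficient, t = -1 is a root, so (t + 1) divides it; the quotient is 14·t^2 - 17·t - 45.
The remaining quadratic factors as (7·t + 9)(2·t - 5).

(2·t - 5)·(7·t + 9)·(t + 1)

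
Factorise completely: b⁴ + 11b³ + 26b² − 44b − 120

Testing divisors of the constant over divisors of the leading coefficient, b = −2 is a root, so (b + 2) is a factor; dividing leaves b³ + 9b² + 8b − 60.
Continuing, b = 2 is a root, so (b − 2) is a factor; dividing leaves b² + 11b + 30.
The remaining quadratic factors as (b + 5)(b + 6).

(b + 2)(b + 5)(b + 6)(b − 2)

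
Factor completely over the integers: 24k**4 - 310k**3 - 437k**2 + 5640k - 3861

(2k + 9)(3k - 11)(4k - 3)(k - 13)

By the rational root theorem, k = 11/3 is a root, giving the factor (3k - 11) and quotient 8k**3 - 74k**2 - 417k + 351.
Continuing, k = -9/2 is a root, giving the factor (2k + 9) and quotient 4k**2 - 55k + 39.
The remaining quadratic factors as (k - 13)(4k - 3).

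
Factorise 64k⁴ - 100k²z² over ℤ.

Factor out 4k², leaving 16k² - 25z², which is a difference of two squares.

4k²(4k + 5z)(4k - 5z)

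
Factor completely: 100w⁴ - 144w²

4w²(5w + 6)(5w - 6)

Every term has a factor of 4w². Then 25w² - 36 = (5w)² − (6)².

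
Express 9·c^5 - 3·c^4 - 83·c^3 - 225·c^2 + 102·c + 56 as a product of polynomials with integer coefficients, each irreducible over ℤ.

Testing divisors of the constant over divisors of the leading coefficient, c = 2/3 is a root, giving the factor (3·c - 2) and quotient 3·c^4 + c^3 - 27·c^2 - 93·c - 28.
Continuing, c = -1/3 is a root, giving the factor (3·c + 1) and quotient c^3 - 9·c - 28.
Next, c = 4 is a root, giving the factor (c - 4) and quotient c^2 + 4·c + 7.
The quadratic c^2 + 4·c + 7 has discriminant -12 < 0 and is irreducible over ℤ.

(3·c + 1)·(3·c - 2)·(c - 4)·(c^2 + 4·c + 7)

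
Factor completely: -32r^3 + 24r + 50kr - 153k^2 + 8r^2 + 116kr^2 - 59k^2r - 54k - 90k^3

-(2k - r + 1)(5k + 8r + 6)(9k - 4r)

Group: 9k(-10k^2 - 11kr - 17k + 8r^2 - 2r - 6) - 4r(-10k^2 - 11kr - 17k + 8r^2 - 2r - 6); both groups contain (-10k^2 - 11kr - 17k + 8r^2 - 2r - 6), so (9k - 4r) is a factor with cofactor -10k^2 - 11kr - 17k + 8r^2 - 2r - 6.
The cofactor groups again: -10k^2 - 11kr - 17k + 8r^2 - 2r - 6 = -2k(5k + 8r + 6) + (r - 1)(5k + 8r + 6); both groups contain (5k + 8r + 6), giving -(2k - r + 1)(5k + 8r + 6).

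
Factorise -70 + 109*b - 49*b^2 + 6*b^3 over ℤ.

(6*b - 7)*(b - 2)*(b - 5)

Trying the rational-root candidates, b = 5 is a root, so (b - 5) is a factor; dividing leaves 6*b^2 - 19*b + 14.
The remaining quadratic factors as (b - 2)(6*b - 7).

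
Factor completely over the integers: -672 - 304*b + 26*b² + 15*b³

(3*b - 14)*(5*b + 12)*(b + 4)

Testing divisors of the constant over divisors of the leading coefficient, b = -4 is a root, giving the factor (b + 4) and quotient 15*b² - 34*b - 168.
The remaining quadratic factors as (5*b + 12)(3*b - 14).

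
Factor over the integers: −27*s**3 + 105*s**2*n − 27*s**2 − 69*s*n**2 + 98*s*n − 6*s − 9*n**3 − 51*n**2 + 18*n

−(3*s − 3*n + 1)*(s − 3*n)*(9*s + n + 6)

Group: 3*s*(−9*s**2 + 26*s*n − 6*s + 3*n**2 + 18*n) + (−3*n + 1)*(−9*s**2 + 26*s*n − 6*s + 3*n**2 + 18*n); both groups contain (−9*s**2 + 26*s*n − 6*s + 3*n**2 + 18*n), so (3*s − 3*n + 1) is a factor with cofactor −9*s**2 + 26*s*n − 6*s + 3*n**2 + 18*n.
The cofactor groups again: −9*s**2 + 26*s*n − 6*s + 3*n**2 + 18*n = −s*(9*s + n + 6) + 3*n*(9*s + n + 6); both groups contain (9*s + n + 6), giving −(s − 3*n)*(9*s + n + 6).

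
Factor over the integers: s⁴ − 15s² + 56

Substitute u = s² to get a quadratic in u, then factor.
s² − 8 is irreducible over ℤ (8 is not a perfect square).
s² − 7 is irreducible over ℤ (7 is not a perfect square).

(s² − 7)(s² − 8)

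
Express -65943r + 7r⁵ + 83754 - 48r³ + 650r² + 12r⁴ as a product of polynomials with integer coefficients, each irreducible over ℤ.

Among the possible rational roots, r = 9 is a root, giving the factor (r - 9) and quotient 7r⁴ + 75r³ + 627r² + 6293r - 9306.
Next, r = 9/7 is a root, so (7r - 9) divides it; the quotient is r³ + 12r² + 105r + 1034.
Next, r = -11 is a root, so (r + 11) divides it; the quotient is r² + r + 94.
The quadratic r² + r + 94 has discriminant -375 < 0 and is irreducible over ℤ.

(7r - 9)(r + 11)(r - 9)(r² + r + 94)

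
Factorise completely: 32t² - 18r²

Factor out 2, leaving 16t² - 9r², which is a difference of two squares.

2(4t - 3r)(4t + 3r)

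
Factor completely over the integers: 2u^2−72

2(u+6)(u−6)

Pull out the common factor 2; u^2−36 is a difference of squares.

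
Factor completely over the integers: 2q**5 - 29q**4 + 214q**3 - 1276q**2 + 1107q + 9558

By the rational root theorem, q = 9/2 is a root, giving the factor (2q - 9) and quotient q**4 - 10q**3 + 62q**2 - 359q - 1062.
Next, q = -2 is a root, giving the factor (q + 2) and quotient q**3 - 12q**2 + 86q - 531.
Continuing, q = 9 is a root, so (q - 9) divides it; the quotient is q**2 - 3q + 59.
The quadratic q**2 - 3q + 59 has discriminant -227 < 0 and is irreducible over ℤ.

(2q - 9)(q + 2)(q - 9)(q**2 - 3q + 59)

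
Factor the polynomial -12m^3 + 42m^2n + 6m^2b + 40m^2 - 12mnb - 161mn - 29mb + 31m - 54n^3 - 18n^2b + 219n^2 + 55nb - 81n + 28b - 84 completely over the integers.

-(2m - 3n - b + 3)(2m + 2n - 7)(3m - 9n - 4)

Group: 2m(-6m^2 + 27mn + 3mb - m - 27n^2 - 9nb + 15n - 4b + 12) + (2n - 7)(-6m^2 + 27mn + 3mb - m - 27n^2 - 9nb + 15n - 4b + 12); both groups contain (-6m^2 + 27mn + 3mb - m - 27n^2 - 9nb + 15n - 4b + 12), so (2m + 2n - 7) is a factor with cofactor -6m^2 + 27mn + 3mb - m - 27n^2 - 9nb + 15n - 4b + 12.
The cofactor groups again: -6m^2 + 27mn + 3mb - m - 27n^2 - 9nb + 15n - 4b + 12 = -3m(2m - 3n - b + 3) + (9n + 4)(2m - 3n - b + 3); both groups contain (2m - 3n - b + 3), giving -(3m - 9n - 4)(2m - 3n - b + 3).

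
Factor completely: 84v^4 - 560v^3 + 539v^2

Pull out the common factor 7v^2, then factor the remaining trinomial.

7v^2(2v - 11)(6v - 7)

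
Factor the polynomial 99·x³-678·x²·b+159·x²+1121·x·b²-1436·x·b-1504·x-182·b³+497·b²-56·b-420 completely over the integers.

Group: 3·x·(33·x²-149·x·b-101·x+26·b²-19·b-30) + (-7·b+14)·(33·x²-149·x·b-101·x+26·b²-19·b-30); both groups contain (33·x²-149·x·b-101·x+26·b²-19·b-30), so (3·x-7·b+14) is a factor with cofactor 33·x²-149·x·b-101·x+26·b²-19·b-30.
The cofactor groups again: 33·x²-149·x·b-101·x+26·b²-19·b-30 = 11·x·(3·x-13·b-10) + (-2·b+3)·(3·x-13·b-10); both groups contain (3·x-13·b-10), giving (11·x-2·b+3)·(3·x-13·b-10).

(3·x-13·b-10)·(11·x-2·b+3)·(3·x-7·b+14)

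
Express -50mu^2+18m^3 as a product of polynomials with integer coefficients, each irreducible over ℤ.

Factor out 2m, leaving 9m^2-25u^2, which is a difference of two squares.

2m(3m+5u)(3m-5u)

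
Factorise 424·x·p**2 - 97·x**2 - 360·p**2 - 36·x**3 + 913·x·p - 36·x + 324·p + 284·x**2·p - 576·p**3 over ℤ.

-(9·x - 8·p + 4)·(x - 9·p)·(4·x + 8·p + 9)

Group: x·(-36·x**2 - 40·x·p - 97·x + 64·p**2 + 40·p - 36) - 9·p·(-36·x**2 - 40·x·p - 97·x + 64·p**2 + 40·p - 36); both groups contain (-36·x**2 - 40·x·p - 97·x + 64·p**2 + 40·p - 36), so (x - 9·p) is a factor with cofactor -36·x**2 - 40·x·p - 97·x + 64·p**2 + 40·p - 36.
The cofactor groups again: -36·x**2 - 40·x·p - 97·x + 64·p**2 + 40·p - 36 = -4·x·(9·x - 8·p + 4) + (-8·p - 9)·(9·x - 8·p + 4); both groups contain (9·x - 8·p + 4), giving -(4·x + 8·p + 9)·(9·x - 8·p + 4).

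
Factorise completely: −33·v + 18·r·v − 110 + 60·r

Group as (18·r·v + 60·r) + (−33·v − 110) = 6·r·(3·v + 10) − 11·(3·v + 10).
Both groups share the factor (3·v + 10).

(3·v + 10)·(6·r − 11)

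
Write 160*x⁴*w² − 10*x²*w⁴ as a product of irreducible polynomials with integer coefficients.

Factor out 10*x²*w², leaving 16*x² − w², which is a difference of two squares.

10*w²*x²*(4*x − w)*(4*x + w)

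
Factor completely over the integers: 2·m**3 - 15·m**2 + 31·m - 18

By the rational root theorem, m = 1 is a root, so (m - 1) divides it; the quotient is 2·m**2 - 13·m + 18.
The remaining quadratic factors as (m - 2)(2·m - 9).

(2·m - 9)·(m - 1)·(m - 2)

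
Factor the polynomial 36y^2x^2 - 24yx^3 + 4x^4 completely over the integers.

4x^2(3y - x)^2

Factor out 4x^2 first: what remains is 9y^2 - 6yx + x^2.
Recognize a perfect-square trinomial with the parts x and 3y.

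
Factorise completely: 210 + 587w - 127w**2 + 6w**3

(2w - 15)(3w + 1)(w - 14)

Trying the rational-root candidates, w = 15/2 is a root, giving the factor (2w - 15) and quotient 3w**2 - 41w - 14.
The remaining quadratic factors as (w - 14)(3w + 1).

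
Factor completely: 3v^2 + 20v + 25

Need a pair with product 3·25 = 75 and sum 20: that's 15 and 5.
Split the middle term: 3v^2 + 15v + 5v + 25 = 3v(v + 5) + 5(v + 5).

(3v + 5)(v + 5)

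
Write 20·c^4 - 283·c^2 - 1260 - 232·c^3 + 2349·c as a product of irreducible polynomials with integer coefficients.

(2·c + 7)·(2·c - 5)·(5·c - 3)·(c - 12)

Testing divisors of the constant over divisors of the leading coefficient, c = -7/2 is a root, giving the factor (2·c + 7) and quotient 10·c^3 - 151·c^2 + 387·c - 180.
Then c = 3/5 is a root, so (5·c - 3) divides it; the quotient is 2·c^2 - 29·c + 60.
The remaining quadratic factors as (2·c - 5)(c - 12).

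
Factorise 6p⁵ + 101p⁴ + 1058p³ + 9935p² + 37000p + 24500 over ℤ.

By the rational root theorem, p = −5/6 is a root, so (6p + 5) divides it; the quotient is p⁴ + 16p³ + 163p² + 1520p + 4900.
Next, p = −5 is a root, giving the factor (p + 5) and quotient p³ + 11p² + 108p + 980.
Next, p = −10 is a root, so (p + 10) is a factor; dividing leaves p² + p + 98.
The quadratic p² + p + 98 has discriminant −391 < 0 and is irreducible over ℤ.

(6p + 5)(p + 10)(p + 5)(p² + p + 98)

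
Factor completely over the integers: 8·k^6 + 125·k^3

k^3·(2·k + 5)·(4·k^2 - 10·k + 25)

Pull out the common factor k^3, leaving 8·k^3 + 125.
Recognize a sum of cubes with the parts 2·k and 5.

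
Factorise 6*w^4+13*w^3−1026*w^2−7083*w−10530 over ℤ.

Testing divisors of the constant over divisors of the leading coefficient, w = 15 is a root, giving the factor (w−15) and quotient 6*w^3+103*w^2+519*w+702.
Next, w = −6 is a root, so (w+6) is a factor; dividing leaves 6*w^2+67*w+117.
The remaining quadratic factors as (6*w+13)(w+9).

(6*w+13)*(w+6)*(w+9)*(w−15)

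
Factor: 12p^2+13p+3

(3p+1)(4p+3)

Need a pair with product 12·3 = 36 and sum 13: that's 9 and 4.
Split the middle term: 12p^2+9p + 4p+3 = 3p(4p+3) + (4p+3).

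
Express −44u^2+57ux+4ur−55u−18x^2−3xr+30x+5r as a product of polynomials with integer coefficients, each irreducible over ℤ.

−(11u−6x−r)(4u−3x+5)

Group: −4u(11u−6x−r) + (3x−5)(11u−6x−r); both groups contain (11u−6x−r).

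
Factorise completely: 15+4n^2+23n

(4n+3)(n+5)

Need a pair with product 4·15 = 60 and sum 23: that's 3 and 20.
Split the middle term: 4n^2+3n + 20n+15 = n(4n+3) + 5(4n+3).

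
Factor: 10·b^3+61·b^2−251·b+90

(2·b−5)·(5·b−2)·(b+9)

Testing divisors of the constant over divisors of the leading coefficient, b = 2/5 is a root, so (5·b−2) divides it; the quotient is 2·b^2+13·b−45.
The remaining quadratic factors as (2·b−5)(b+9).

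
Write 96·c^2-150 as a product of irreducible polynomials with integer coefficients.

6·(4·c+5)·(4·c-5)

Pull out the common factor 6; 16·c^2-25 is a difference of squares.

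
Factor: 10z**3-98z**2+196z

2z(5z-14)(z-7)

Pull out the common factor 2z, then factor the remaining trinomial.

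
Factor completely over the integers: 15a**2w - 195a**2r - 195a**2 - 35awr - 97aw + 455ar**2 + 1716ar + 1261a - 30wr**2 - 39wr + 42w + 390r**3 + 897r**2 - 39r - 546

Group: 15a(aw - 13ar - 13a - 3wr - 6w + 39r**2 + 117r + 78) + (10r - 7)(aw - 13ar - 13a - 3wr - 6w + 39r**2 + 117r + 78); both groups contain (aw - 13ar - 13a - 3wr - 6w + 39r**2 + 117r + 78), so (15a + 10r - 7) is a factor with cofactor aw - 13ar - 13a - 3wr - 6w + 39r**2 + 117r + 78.
The cofactor groups again: aw - 13ar - 13a - 3wr - 6w + 39r**2 + 117r + 78 = w(a - 3r - 6) + (-13r - 13)(a - 3r - 6); both groups contain (a - 3r - 6), giving (w - 13r - 13)(a - 3r - 6).

(w - 13r - 13)(15a + 10r - 7)(a - 3r - 6)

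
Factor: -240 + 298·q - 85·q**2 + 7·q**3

(7·q - 8)·(q - 5)·(q - 6)

By the rational root theorem, q = 5 is a root, so (q - 5) is a factor; dividing leaves 7·q**2 - 50·q + 48.
The remaining quadratic factors as (7·q - 8)(q - 6).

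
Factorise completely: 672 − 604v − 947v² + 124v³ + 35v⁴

Testing divisors of the constant over divisors of the leading coefficient, v = −8/7 is a root, so (7v + 8) divides it; the quotient is 5v³ + 12v² − 149v + 84.
Continuing, v = −7 is a root, so (v + 7) divides it; the quotient is 5v² − 23v + 12.
The remaining quadratic factors as (5v − 3)(v − 4).

(5v − 3)(7v + 8)(v + 7)(v − 4)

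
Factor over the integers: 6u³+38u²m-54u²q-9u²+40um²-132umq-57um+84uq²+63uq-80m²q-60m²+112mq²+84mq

Group: 2u(3u²+19um-21uq+20m²-28mq) + (-4q-3)(3u²+19um-21uq+20m²-28mq); both groups contain (3u²+19um-21uq+20m²-28mq), so (2u-4q-3) is a factor with cofactor 3u²+19um-21uq+20m²-28mq.
The cofactor groups again: 3u²+19um-21uq+20m²-28mq = u(3u+4m) + (5m-7q)(3u+4m); both groups contain (3u+4m), giving (u+5m-7q)(3u+4m).

(2u-4q-3)(3u+4m)(u+5m-7q)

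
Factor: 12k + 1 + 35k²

(5k + 1)(7k + 1)

Need a pair with product 35·1 = 35 and sum 12: that's 7 and 5.
Split the middle term: 35k² + 7k + 5k + 1 = 7k(5k + 1) + (5k + 1).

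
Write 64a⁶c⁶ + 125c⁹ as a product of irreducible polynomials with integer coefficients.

Every term has a factor of c⁶; factoring it out leaves 64a⁶ + 125c³.
Recognize a sum of cubes with the parts 5c and 4a².

c⁶(4a² + 5c)(16a⁴ − 20a²c + 25c²)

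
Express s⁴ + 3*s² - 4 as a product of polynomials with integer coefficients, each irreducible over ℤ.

(s + 1)*(s - 1)*(s² + 4)

Substitute u = s² to get a quadratic in u, then factor.
s² - 1 is a difference of squares.
s² + 4 is irreducible over ℤ (sum of squares).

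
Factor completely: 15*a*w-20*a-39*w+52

Group as (15*a*w-20*a) + (-39*w+52) = 5*a*(3*w-4) - 13*(3*w-4).
Both groups share the factor (3*w-4).

(3*w-4)*(5*a-13)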